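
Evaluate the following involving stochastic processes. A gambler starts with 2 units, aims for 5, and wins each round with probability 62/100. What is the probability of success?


Gambler's ruin formula:
r = q/p = 0.3800/0.6200 = 0.6129
P(win) = (1 - r^i)/(1 - r^N)
= (1 - 0.6129^2)/(1 - 0.6129^5)
= 0.6835

0.6835


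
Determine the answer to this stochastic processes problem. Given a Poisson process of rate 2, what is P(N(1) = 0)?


P(N(t)=k) = (lambda*t)^k * exp(-lambda*t) / k!
lambda*t = 2
= 2^0 * exp(-2) / 0!
= 1 * 0.1353 / 1
= 0.1353

0.1353


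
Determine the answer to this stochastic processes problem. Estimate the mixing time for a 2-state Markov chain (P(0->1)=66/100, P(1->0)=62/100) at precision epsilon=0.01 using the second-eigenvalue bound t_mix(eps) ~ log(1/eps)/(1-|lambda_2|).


lambda_2 = |1 - p01 - p10| = |1 - 0.6600 - 0.6200| = 0.2800
t_mix ~ log(1/eps)/(1 - |lambda_2|)
= log(100)/(1 - 0.2800) = 4.6052/0.7200
= 6.3961

6.3961


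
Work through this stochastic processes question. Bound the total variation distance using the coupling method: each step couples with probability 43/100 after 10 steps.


TV distance bound <= (1-delta)^n
= (1 - 0.4300)^10
= 0.5700^10
= 0.0036

0.0036


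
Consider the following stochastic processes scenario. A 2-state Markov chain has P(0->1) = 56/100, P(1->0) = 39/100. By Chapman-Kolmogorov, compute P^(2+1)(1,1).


P^3 = P^2 * P^1
Computing via matrix multiplication of the transition matrix.
Entry (1,1) of P^3 = 0.5895

0.5895


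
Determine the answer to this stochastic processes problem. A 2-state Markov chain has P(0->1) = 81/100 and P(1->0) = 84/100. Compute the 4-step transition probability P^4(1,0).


Computing P^4 by matrix multiplication.
P = [[0.1900, 0.8100], [0.8400, 0.1600]]
After raising P to the power 4:
P^4(1,0) = 0.4182

0.4182


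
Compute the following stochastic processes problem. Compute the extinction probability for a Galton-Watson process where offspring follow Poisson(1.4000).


Since mu = 1.4000 > 1, extinction prob q < 1.
Solve s = exp(mu*(s-1)) iteratively.
q = 0.4890

0.4890


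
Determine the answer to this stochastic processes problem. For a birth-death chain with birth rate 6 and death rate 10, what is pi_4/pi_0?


For birth-death process, pi_n/pi_0 = (lambda/mu)^n
= (6/10)^4
= 0.1296

0.1296


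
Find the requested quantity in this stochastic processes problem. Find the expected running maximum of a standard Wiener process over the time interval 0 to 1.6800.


E(max B(s)) = sqrt(2t/pi)
= sqrt(2*1.6800/pi)
= sqrt(1.0695)
= 1.0342

1.0342


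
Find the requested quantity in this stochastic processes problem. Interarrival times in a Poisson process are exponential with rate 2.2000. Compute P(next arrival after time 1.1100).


P(X > t) = exp(-lambda * t)
= exp(-2.2000 * 1.1100)
= exp(-2.4420) = 0.0870

0.0870


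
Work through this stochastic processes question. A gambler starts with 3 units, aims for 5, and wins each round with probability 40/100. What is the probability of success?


Gambler's ruin formula:
r = q/p = 0.6000/0.4000 = 1.5000
P(win) = (1 - r^i)/(1 - r^N)
= (1 - 1.5000^3)/(1 - 1.5000^5)
= 0.3602

0.3602


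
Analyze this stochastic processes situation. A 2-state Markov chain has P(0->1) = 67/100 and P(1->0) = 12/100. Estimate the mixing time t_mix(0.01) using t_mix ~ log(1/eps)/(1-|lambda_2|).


lambda_2 = |1 - p01 - p10| = |1 - 0.6700 - 0.1200| = 0.2100
t_mix ~ log(1/eps)/(1 - |lambda_2|)
= log(100)/(1 - 0.2100) = 4.6052/0.7900
= 5.8293

5.8293


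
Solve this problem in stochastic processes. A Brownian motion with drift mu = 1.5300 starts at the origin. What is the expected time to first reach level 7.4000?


Expected first passage time = a/mu
= 7.4000/1.5300
= 4.8366

4.8366


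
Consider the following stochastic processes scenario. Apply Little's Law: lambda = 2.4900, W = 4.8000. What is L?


Little's Law: L = lambda * W
= 2.4900 * 4.8000
= 11.9520

11.9520


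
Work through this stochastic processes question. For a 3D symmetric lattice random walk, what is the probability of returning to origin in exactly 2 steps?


P(return in 2 steps) = P(reverse first step) = 1/(2d)
= 1/6
= 0.1667

0.1667


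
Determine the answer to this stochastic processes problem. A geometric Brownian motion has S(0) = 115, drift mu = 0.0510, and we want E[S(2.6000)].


E[S(t)] = S(0) * exp(mu * t)
= 115 * exp(0.0510 * 2.6000)
= 115 * 1.1418
= 131.3062

131.3062


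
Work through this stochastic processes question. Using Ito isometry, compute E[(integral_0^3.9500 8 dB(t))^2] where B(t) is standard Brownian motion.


By Ito isometry: E[(int f dB)^2] = int f^2 dt
= 8^2 * 3.9500
= 64 * 3.9500 = 252.8000

252.8000


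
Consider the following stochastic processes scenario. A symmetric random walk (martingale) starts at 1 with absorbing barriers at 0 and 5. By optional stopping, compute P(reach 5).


By optional stopping theorem: E(M at tau) = M(0) = 1
P(hit 5)*5 + P(hit 0)*0 = 1
P(hit 5) = (1 - 0)/(5 - 0) = 1/5 = 0.2000

0.2000


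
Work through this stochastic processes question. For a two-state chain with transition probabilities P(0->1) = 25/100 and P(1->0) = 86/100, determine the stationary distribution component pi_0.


Stationary distribution: pi_0 = p10/(p01+p10), pi_1 = p01/(p01+p10)
p01 = 0.2500, p10 = 0.8600
pi_0 = 0.7748

0.7748


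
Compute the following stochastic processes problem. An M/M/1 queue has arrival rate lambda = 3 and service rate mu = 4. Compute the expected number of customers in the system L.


rho = 3/4 = 0.7500
L = rho/(1-rho)
= 0.7500/0.2500
= 3.0000

3.0000


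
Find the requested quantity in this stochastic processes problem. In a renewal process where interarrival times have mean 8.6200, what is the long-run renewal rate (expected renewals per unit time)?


Long-run renewal rate = 1/E(X)
= 1/8.6200
= 0.1160

0.1160


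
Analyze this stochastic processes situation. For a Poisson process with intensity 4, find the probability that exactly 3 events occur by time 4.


P(N(t)=k) = (lambda*t)^k * exp(-lambda*t) / k!
lambda*t = 16
= 16^3 * exp(-16) / 3!
= 4096 * 1.1254e-07 / 6
= 7.6824e-05

7.6824e-05


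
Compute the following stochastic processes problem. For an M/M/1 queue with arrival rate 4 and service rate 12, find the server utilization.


rho = lambda/mu
= 4/12
= 0.3333

0.3333


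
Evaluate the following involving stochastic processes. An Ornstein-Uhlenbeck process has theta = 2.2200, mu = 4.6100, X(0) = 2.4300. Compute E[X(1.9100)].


E[X(t)] = mu + (X(0) - mu)*exp(-theta*t)
= 4.6100 + (2.4300 - 4.6100)*exp(-2.2200*1.9100)
= 4.6100 + -2.1800 * 0.0144
= 4.5786

4.5786


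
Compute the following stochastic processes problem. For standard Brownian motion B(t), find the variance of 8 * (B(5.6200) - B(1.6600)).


Var(alpha*(B(t)-B(s))) = alpha^2 * (t-s)
= 8^2 * (5.6200 - 1.6600)
= 64 * 3.9600
= 253.4400

253.4400


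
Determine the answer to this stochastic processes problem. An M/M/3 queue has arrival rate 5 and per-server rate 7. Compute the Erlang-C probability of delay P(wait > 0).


a = lambda/mu = 0.7143
rho = a/c = 0.2381
Erlang-C formula applied:
C(c,a) = 0.0389

0.0389


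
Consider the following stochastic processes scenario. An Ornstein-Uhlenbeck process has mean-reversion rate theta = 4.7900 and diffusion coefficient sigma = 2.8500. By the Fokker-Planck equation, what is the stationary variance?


Stationary variance = sigma^2 / (2*theta)
= 2.8500^2 / (2*4.7900)
= 8.1225 / 9.5800
= 0.8479

0.8479


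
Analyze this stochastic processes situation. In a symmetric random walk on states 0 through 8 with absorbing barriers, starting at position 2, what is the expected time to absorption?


For symmetric RW on 0,...,N with absorbing barriers, E(i) = i*(N-i)
E(2) = 2 * 6 = 12

12


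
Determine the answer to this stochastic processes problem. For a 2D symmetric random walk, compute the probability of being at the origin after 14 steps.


P = C(14,7)^2 / 4^14
= 3432^2 / 268435456
= 11778624 / 268435456
= 0.0439

0.0439


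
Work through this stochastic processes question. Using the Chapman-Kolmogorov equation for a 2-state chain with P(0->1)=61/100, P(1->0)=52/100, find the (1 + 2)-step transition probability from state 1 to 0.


P^3 = P^1 * P^2
Computing via matrix multiplication of the transition matrix.
Entry (1,0) of P^3 = 0.4612

0.4612


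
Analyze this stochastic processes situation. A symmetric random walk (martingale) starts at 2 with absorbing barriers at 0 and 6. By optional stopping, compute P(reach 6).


By optional stopping theorem: E(M at tau) = M(0) = 2
P(hit 6)*6 + P(hit 0)*0 = 2
P(hit 6) = (2 - 0)/(6 - 0) = 1/3 = 0.3333

0.3333


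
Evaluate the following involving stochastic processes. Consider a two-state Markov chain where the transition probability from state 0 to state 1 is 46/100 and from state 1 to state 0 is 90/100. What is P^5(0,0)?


Computing P^5 by matrix multiplication.
P = [[0.5400, 0.4600], [0.9000, 0.1000]]
After raising P to the power 5:
P^5(0,0) = 0.6597

0.6597


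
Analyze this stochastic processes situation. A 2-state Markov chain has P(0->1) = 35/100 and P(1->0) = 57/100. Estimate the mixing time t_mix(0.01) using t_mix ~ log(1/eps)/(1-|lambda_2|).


lambda_2 = |1 - p01 - p10| = |1 - 0.3500 - 0.5700| = 0.0800
t_mix ~ log(1/eps)/(1 - |lambda_2|)
= log(100)/(1 - 0.0800) = 4.6052/0.9200
= 5.0056

5.0056


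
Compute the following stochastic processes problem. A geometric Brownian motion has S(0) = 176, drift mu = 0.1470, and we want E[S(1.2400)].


E[S(t)] = S(0) * exp(mu * t)
= 176 * exp(0.1470 * 1.2400)
= 176 * 1.2000
= 211.1912

211.1912


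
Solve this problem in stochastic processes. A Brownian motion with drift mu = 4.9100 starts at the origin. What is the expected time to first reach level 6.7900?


Expected first passage time = a/mu
= 6.7900/4.9100
= 1.3829

1.3829


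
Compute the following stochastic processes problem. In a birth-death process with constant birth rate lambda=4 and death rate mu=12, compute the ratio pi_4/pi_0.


For birth-death process, pi_n/pi_0 = (lambda/mu)^n
= (4/12)^4
= 0.0123

0.0123


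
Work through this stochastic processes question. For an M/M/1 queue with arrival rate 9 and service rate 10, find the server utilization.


rho = lambda/mu
= 9/10
= 0.9000

0.9000


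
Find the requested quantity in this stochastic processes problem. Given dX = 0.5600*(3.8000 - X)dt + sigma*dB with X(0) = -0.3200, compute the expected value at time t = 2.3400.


E[X(t)] = mu + (X(0) - mu)*exp(-theta*t)
= 3.8000 + (-0.3200 - 3.8000)*exp(-0.5600*2.3400)
= 3.8000 + -4.1200 * 0.2697
= 2.6888

2.6888


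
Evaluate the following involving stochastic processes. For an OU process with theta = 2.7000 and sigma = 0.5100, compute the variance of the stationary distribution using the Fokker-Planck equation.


Stationary variance = sigma^2 / (2*theta)
= 0.5100^2 / (2*2.7000)
= 0.2601 / 5.4000
= 0.0482

0.0482


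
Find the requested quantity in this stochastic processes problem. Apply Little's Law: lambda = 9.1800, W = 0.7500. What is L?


Little's Law: L = lambda * W
= 9.1800 * 0.7500
= 6.8850

6.8850


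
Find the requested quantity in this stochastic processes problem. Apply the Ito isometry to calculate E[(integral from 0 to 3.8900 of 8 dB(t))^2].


By Ito isometry: E[(int f dB)^2] = int f^2 dt
= 8^2 * 3.8900
= 64 * 3.8900 = 248.9600

248.9600


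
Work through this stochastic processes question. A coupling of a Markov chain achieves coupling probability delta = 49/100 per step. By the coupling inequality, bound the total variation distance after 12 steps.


TV distance bound <= (1-delta)^n
= (1 - 0.4900)^12
= 0.5100^12
= 3.0963e-04

3.0963e-04


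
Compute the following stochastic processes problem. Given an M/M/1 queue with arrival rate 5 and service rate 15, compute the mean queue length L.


rho = 5/15 = 0.3333
L = rho/(1-rho)
= 0.3333/0.6667
= 0.5000

0.5000


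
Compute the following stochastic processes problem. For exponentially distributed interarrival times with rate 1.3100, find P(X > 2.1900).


P(X > t) = exp(-lambda * t)
= exp(-1.3100 * 2.1900)
= exp(-2.8689) = 0.0568

0.0568


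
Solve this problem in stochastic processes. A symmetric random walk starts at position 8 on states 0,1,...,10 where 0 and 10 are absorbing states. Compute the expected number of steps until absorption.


For symmetric RW on 0,...,N with absorbing barriers, E(i) = i*(N-i)
E(8) = 8 * 2 = 16

16


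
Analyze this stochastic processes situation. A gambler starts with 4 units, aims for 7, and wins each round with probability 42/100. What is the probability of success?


Gambler's ruin formula:
r = q/p = 0.5800/0.4200 = 1.3810
P(win) = (1 - r^i)/(1 - r^N)
= (1 - 1.3810^4)/(1 - 1.3810^7)
= 0.3074

0.3074


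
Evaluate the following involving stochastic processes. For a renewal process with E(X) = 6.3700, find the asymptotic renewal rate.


Long-run renewal rate = 1/E(X)
= 1/6.3700
= 0.1570

0.1570


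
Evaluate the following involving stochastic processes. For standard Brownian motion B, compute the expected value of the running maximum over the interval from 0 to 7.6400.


E(max B(s)) = sqrt(2t/pi)
= sqrt(2*7.6400/pi)
= sqrt(4.8638)
= 2.2054

2.2054


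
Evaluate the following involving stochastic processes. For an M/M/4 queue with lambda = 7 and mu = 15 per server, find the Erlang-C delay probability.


a = lambda/mu = 0.4667
rho = a/c = 0.1167
Erlang-C formula applied:
C(c,a) = 0.0014

0.0014


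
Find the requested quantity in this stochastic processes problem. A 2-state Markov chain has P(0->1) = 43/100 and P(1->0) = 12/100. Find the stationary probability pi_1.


Stationary distribution: pi_0 = p10/(p01+p10), pi_1 = p01/(p01+p10)
p01 = 0.4300, p10 = 0.1200
pi_1 = 0.7818

0.7818


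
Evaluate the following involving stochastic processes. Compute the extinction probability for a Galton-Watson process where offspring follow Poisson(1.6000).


Since mu = 1.6000 > 1, extinction prob q < 1.
Solve s = exp(mu*(s-1)) iteratively.
q = 0.3580

0.3580


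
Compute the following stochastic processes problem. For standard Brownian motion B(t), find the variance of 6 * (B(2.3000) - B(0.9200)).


Var(alpha*(B(t)-B(s))) = alpha^2 * (t-s)
= 6^2 * (2.3000 - 0.9200)
= 36 * 1.3800
= 49.6800

49.6800


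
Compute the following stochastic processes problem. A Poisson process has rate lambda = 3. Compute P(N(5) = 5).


P(N(t)=k) = (lambda*t)^k * exp(-lambda*t) / k!
lambda*t = 15
= 15^5 * exp(-15) / 5!
= 759375 * 3.0590e-07 / 120
= 0.0019

0.0019


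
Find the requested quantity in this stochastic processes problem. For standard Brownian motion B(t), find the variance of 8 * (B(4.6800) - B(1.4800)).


Var(alpha*(B(t)-B(s))) = alpha^2 * (t-s)
= 8^2 * (4.6800 - 1.4800)
= 64 * 3.2000
= 204.8000

204.8000


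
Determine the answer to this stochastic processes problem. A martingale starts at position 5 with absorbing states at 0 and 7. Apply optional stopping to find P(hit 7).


By optional stopping theorem: E(M at tau) = M(0) = 5
P(hit 7)*7 + P(hit 0)*0 = 5
P(hit 7) = (5 - 0)/(7 - 0) = 5/7 = 0.7143

0.7143


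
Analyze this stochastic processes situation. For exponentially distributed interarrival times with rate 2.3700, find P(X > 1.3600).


P(X > t) = exp(-lambda * t)
= exp(-2.3700 * 1.3600)
= exp(-3.2232) = 0.0398

0.0398


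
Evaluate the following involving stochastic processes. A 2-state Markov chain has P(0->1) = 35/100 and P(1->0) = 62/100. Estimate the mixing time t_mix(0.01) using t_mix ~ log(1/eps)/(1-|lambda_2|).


lambda_2 = |1 - p01 - p10| = |1 - 0.3500 - 0.6200| = 0.0300
t_mix ~ log(1/eps)/(1 - |lambda_2|)
= log(100)/(1 - 0.0300) = 4.6052/0.9700
= 4.7476

4.7476


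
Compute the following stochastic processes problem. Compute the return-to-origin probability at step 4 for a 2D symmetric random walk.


P = C(4,2)^2 / 4^4
= 6^2 / 256
= 36 / 256
= 0.1406

0.1406


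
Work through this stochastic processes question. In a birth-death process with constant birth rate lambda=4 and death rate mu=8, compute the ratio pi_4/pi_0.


For birth-death process, pi_n/pi_0 = (lambda/mu)^n
= (4/8)^4
= 0.0625

0.0625


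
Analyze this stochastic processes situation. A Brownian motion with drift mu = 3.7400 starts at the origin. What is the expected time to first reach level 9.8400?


Expected first passage time = a/mu
= 9.8400/3.7400
= 2.6310

2.6310


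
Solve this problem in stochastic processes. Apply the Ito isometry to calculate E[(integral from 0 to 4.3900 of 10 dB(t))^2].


By Ito isometry: E[(int f dB)^2] = int f^2 dt
= 10^2 * 4.3900
= 100 * 4.3900 = 439.0000

439.0000


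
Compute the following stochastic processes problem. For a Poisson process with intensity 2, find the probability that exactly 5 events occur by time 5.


P(N(t)=k) = (lambda*t)^k * exp(-lambda*t) / k!
lambda*t = 10
= 10^5 * exp(-10) / 5!
= 100000 * 4.5400e-05 / 120
= 0.0378

0.0378


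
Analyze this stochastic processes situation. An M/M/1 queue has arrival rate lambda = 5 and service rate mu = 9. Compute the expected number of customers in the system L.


rho = 5/9 = 0.5556
L = rho/(1-rho)
= 0.5556/0.4444
= 1.2500

1.2500


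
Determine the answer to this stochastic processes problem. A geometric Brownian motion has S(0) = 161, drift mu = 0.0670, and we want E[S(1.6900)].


E[S(t)] = S(0) * exp(mu * t)
= 161 * exp(0.0670 * 1.6900)
= 161 * 1.1199
= 180.3022

180.3022


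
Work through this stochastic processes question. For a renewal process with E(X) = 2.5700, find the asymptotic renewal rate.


Long-run renewal rate = 1/E(X)
= 1/2.5700
= 0.3891

0.3891


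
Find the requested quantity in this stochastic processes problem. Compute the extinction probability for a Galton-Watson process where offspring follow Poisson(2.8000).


Since mu = 2.8000 > 1, extinction prob q < 1.
Solve s = exp(mu*(s-1)) iteratively.
q = 0.0750

0.0750


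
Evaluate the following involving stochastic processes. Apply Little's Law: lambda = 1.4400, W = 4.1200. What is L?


Little's Law: L = lambda * W
= 1.4400 * 4.1200
= 5.9328

5.9328


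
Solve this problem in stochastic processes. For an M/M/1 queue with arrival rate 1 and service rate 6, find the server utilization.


rho = lambda/mu
= 1/6
= 0.1667

0.1667


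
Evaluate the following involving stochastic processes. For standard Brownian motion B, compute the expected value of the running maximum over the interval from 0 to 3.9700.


E(max B(s)) = sqrt(2t/pi)
= sqrt(2*3.9700/pi)
= sqrt(2.5274)
= 1.5898

1.5898


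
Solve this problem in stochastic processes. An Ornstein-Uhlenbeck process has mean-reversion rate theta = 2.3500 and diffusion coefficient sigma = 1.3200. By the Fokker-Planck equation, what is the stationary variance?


Stationary variance = sigma^2 / (2*theta)
= 1.3200^2 / (2*2.3500)
= 1.7424 / 4.7000
= 0.3707

0.3707


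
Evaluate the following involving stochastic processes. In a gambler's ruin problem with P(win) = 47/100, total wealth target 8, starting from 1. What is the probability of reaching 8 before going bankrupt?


Gambler's ruin formula:
r = q/p = 0.5300/0.4700 = 1.1277
P(win) = (1 - r^i)/(1 - r^N)
= (1 - 1.1277^1)/(1 - 1.1277^8)
= 0.0791

0.0791


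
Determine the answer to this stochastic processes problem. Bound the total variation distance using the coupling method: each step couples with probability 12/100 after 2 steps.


TV distance bound <= (1-delta)^n
= (1 - 0.1200)^2
= 0.8800^2
= 0.7744

0.7744


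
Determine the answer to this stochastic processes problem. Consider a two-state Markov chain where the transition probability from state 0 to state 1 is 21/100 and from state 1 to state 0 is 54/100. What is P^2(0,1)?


Computing P^2 by matrix multiplication.
P = [[0.7900, 0.2100], [0.5400, 0.4600]]
After raising P to the power 2:
P^2(0,1) = 0.2625

0.2625


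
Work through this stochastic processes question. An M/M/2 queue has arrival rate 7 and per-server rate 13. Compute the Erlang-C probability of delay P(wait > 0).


a = lambda/mu = 0.5385
rho = a/c = 0.2692
Erlang-C formula applied:
C(c,a) = 0.1142

0.1142


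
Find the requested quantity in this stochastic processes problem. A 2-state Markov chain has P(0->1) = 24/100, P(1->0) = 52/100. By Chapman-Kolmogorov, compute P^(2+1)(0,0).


P^3 = P^2 * P^1
Computing via matrix multiplication of the transition matrix.
Entry (0,0) of P^3 = 0.6886

0.6886


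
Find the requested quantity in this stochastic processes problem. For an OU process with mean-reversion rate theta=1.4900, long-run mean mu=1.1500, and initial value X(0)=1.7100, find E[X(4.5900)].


E[X(t)] = mu + (X(0) - mu)*exp(-theta*t)
= 1.1500 + (1.7100 - 1.1500)*exp(-1.4900*4.5900)
= 1.1500 + 0.5600 * 0.0011
= 1.1506

1.1506


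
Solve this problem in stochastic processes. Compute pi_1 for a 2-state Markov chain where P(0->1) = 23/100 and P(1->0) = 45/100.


Stationary distribution: pi_0 = p10/(p01+p10), pi_1 = p01/(p01+p10)
p01 = 0.2300, p10 = 0.4500
pi_1 = 0.3382

0.3382


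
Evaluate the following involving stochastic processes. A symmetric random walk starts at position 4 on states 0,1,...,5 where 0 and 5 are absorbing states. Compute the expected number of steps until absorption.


For symmetric RW on 0,...,N with absorbing barriers, E(i) = i*(N-i)
E(4) = 4 * 1 = 4

4


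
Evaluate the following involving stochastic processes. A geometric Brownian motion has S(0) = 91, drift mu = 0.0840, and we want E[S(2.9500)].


E[S(t)] = S(0) * exp(mu * t)
= 91 * exp(0.0840 * 2.9500)
= 91 * 1.2812
= 116.5895

116.5895


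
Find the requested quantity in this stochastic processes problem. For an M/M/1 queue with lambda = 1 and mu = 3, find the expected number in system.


rho = 1/3 = 0.3333
L = rho/(1-rho)
= 0.3333/0.6667
= 0.5000

0.5000


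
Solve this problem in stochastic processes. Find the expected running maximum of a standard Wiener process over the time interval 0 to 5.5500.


E(max B(s)) = sqrt(2t/pi)
= sqrt(2*5.5500/pi)
= sqrt(3.5332)
= 1.8797

1.8797


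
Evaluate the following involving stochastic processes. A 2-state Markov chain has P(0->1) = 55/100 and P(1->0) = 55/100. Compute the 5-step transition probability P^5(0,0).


Computing P^5 by matrix multiplication.
P = [[0.4500, 0.5500], [0.5500, 0.4500]]
After raising P to the power 5:
P^5(0,0) = 0.5000

0.5000


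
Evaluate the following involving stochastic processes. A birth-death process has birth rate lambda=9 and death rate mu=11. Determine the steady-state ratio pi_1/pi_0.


For birth-death process, pi_n/pi_0 = (lambda/mu)^n
= (9/11)^1
= 0.8182

0.8182


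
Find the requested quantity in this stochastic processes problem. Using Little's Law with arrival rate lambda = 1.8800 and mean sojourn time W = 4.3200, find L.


Little's Law: L = lambda * W
= 1.8800 * 4.3200
= 8.1216

8.1216


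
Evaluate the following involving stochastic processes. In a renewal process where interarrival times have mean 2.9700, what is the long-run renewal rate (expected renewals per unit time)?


Long-run renewal rate = 1/E(X)
= 1/2.9700
= 0.3367

0.3367


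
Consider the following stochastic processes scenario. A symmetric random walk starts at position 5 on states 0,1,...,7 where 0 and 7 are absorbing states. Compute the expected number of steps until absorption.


For symmetric RW on 0,...,N with absorbing barriers, E(i) = i*(N-i)
E(5) = 5 * 2 = 10

10


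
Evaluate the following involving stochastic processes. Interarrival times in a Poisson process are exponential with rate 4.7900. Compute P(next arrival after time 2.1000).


P(X > t) = exp(-lambda * t)
= exp(-4.7900 * 2.1000)
= exp(-10.0590) = 4.2799e-05

4.2799e-05


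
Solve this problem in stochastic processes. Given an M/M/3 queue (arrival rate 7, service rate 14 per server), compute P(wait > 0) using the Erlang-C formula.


a = lambda/mu = 0.5000
rho = a/c = 0.1667
Erlang-C formula applied:
C(c,a) = 0.0152

0.0152


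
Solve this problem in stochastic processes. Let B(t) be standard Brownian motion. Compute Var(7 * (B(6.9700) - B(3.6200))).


Var(alpha*(B(t)-B(s))) = alpha^2 * (t-s)
= 7^2 * (6.9700 - 3.6200)
= 49 * 3.3500
= 164.1500

164.1500


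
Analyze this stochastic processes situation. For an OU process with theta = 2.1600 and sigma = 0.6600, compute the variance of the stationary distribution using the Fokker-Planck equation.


Stationary variance = sigma^2 / (2*theta)
= 0.6600^2 / (2*2.1600)
= 0.4356 / 4.3200
= 0.1008

0.1008


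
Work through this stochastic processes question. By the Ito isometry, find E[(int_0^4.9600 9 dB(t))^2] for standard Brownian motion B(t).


By Ito isometry: E[(int f dB)^2] = int f^2 dt
= 9^2 * 4.9600
= 81 * 4.9600 = 401.7600

401.7600


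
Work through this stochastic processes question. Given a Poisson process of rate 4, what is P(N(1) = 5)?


P(N(t)=k) = (lambda*t)^k * exp(-lambda*t) / k!
lambda*t = 4
= 4^5 * exp(-4) / 5!
= 1024 * 0.0183 / 120
= 0.1563

0.1563


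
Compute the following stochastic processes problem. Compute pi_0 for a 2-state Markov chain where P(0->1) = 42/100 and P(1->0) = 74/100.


Stationary distribution: pi_0 = p10/(p01+p10), pi_1 = p01/(p01+p10)
p01 = 0.4200, p10 = 0.7400
pi_0 = 0.6379

0.6379


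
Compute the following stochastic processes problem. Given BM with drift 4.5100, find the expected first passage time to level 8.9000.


Expected first passage time = a/mu
= 8.9000/4.5100
= 1.9734

1.9734


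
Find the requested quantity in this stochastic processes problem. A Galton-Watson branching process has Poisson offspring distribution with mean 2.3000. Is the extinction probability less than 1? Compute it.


Since mu = 2.3000 > 1, extinction prob q < 1.
Solve s = exp(mu*(s-1)) iteratively.
q = 0.1376

0.1376


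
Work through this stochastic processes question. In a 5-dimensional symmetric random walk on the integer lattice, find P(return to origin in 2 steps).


P(return in 2 steps) = P(reverse first step) = 1/(2d)
= 1/10
= 0.1000

0.1000


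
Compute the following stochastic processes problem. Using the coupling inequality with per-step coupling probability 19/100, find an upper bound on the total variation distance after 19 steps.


TV distance bound <= (1-delta)^n
= (1 - 0.1900)^19
= 0.8100^19
= 0.0182

0.0182


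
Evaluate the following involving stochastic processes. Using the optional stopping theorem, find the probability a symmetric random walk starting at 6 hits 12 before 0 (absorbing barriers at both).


By optional stopping theorem: E(M at tau) = M(0) = 6
P(hit 12)*12 + P(hit 0)*0 = 6
P(hit 12) = (6 - 0)/(12 - 0) = 1/2 = 0.5000

0.5000


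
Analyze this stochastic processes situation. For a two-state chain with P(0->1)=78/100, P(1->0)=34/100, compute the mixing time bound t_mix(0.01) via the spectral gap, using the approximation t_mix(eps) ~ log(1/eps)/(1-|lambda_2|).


lambda_2 = |1 - p01 - p10| = |1 - 0.7800 - 0.3400| = 0.1200
t_mix ~ log(1/eps)/(1 - |lambda_2|)
= log(100)/(1 - 0.1200) = 4.6052/0.8800
= 5.2331

5.2331


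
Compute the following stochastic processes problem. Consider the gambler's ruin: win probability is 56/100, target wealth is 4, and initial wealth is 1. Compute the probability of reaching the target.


Gambler's ruin formula:
r = q/p = 0.4400/0.5600 = 0.7857
P(win) = (1 - r^i)/(1 - r^N)
= (1 - 0.7857^1)/(1 - 0.7857^4)
= 0.3462

0.3462


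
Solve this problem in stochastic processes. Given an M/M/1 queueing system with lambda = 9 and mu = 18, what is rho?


rho = lambda/mu
= 9/18
= 0.5000

0.5000


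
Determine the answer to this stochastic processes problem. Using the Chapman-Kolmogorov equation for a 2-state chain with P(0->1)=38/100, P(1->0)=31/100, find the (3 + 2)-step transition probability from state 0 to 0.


P^5 = P^3 * P^2
Computing via matrix multiplication of the transition matrix.
Entry (0,0) of P^5 = 0.4509

0.4509


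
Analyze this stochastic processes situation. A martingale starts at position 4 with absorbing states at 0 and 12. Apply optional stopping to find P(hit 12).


By optional stopping theorem: E(M at tau) = M(0) = 4
P(hit 12)*12 + P(hit 0)*0 = 4
P(hit 12) = (4 - 0)/(12 - 0) = 1/3 = 0.3333

0.3333


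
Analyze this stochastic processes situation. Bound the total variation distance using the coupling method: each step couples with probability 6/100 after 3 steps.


TV distance bound <= (1-delta)^n
= (1 - 0.0600)^3
= 0.9400^3
= 0.8306

0.8306


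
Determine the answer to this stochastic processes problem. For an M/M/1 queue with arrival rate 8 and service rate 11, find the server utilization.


rho = lambda/mu
= 8/11
= 0.7273

0.7273


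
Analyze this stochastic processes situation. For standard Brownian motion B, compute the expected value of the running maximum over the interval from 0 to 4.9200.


E(max B(s)) = sqrt(2t/pi)
= sqrt(2*4.9200/pi)
= sqrt(3.1322)
= 1.7698

1.7698


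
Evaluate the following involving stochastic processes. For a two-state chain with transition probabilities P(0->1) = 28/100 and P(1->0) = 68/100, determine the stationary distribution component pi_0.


Stationary distribution: pi_0 = p10/(p01+p10), pi_1 = p01/(p01+p10)
p01 = 0.2800, p10 = 0.6800
pi_0 = 0.7083

0.7083


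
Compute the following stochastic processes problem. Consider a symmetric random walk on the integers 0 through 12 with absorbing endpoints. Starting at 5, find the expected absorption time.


For symmetric RW on 0,...,N with absorbing barriers, E(i) = i*(N-i)
E(5) = 5 * 7 = 35

35


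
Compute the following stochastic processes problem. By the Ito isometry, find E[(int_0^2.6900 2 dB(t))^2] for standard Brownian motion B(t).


By Ito isometry: E[(int f dB)^2] = int f^2 dt
= 2^2 * 2.6900
= 4 * 2.6900 = 10.7600

10.7600


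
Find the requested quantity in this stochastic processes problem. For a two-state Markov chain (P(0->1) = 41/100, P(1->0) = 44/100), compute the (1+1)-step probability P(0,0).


P^2 = P^1 * P^1
Computing via matrix multiplication of the transition matrix.
Entry (0,0) of P^2 = 0.5285

0.5285


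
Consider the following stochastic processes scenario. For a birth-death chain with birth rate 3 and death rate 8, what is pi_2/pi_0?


For birth-death process, pi_n/pi_0 = (lambda/mu)^n
= (3/8)^2
= 0.1406

0.1406


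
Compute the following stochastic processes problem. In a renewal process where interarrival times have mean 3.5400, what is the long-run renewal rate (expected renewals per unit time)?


Long-run renewal rate = 1/E(X)
= 1/3.5400
= 0.2825

0.2825


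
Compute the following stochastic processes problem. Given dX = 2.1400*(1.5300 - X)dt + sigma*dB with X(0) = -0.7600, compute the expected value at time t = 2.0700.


E[X(t)] = mu + (X(0) - mu)*exp(-theta*t)
= 1.5300 + (-0.7600 - 1.5300)*exp(-2.1400*2.0700)
= 1.5300 + -2.2900 * 0.0119
= 1.5027

1.5027


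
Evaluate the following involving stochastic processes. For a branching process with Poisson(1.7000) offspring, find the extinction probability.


Since mu = 1.7000 > 1, extinction prob q < 1.
Solve s = exp(mu*(s-1)) iteratively.
q = 0.3088

0.3088


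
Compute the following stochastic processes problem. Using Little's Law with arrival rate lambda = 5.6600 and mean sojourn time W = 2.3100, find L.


Little's Law: L = lambda * W
= 5.6600 * 2.3100
= 13.0746

13.0746


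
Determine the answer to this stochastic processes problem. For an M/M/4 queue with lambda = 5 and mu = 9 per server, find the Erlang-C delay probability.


a = lambda/mu = 0.5556
rho = a/c = 0.1389
Erlang-C formula applied:
C(c,a) = 0.0026

0.0026


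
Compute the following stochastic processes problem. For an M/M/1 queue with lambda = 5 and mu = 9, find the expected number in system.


rho = 5/9 = 0.5556
L = rho/(1-rho)
= 0.5556/0.4444
= 1.2500

1.2500


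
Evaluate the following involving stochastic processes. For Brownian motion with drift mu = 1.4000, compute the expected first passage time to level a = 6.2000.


Expected first passage time = a/mu
= 6.2000/1.4000
= 4.4286

4.4286


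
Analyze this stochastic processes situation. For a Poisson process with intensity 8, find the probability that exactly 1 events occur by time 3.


P(N(t)=k) = (lambda*t)^k * exp(-lambda*t) / k!
lambda*t = 24
= 24^1 * exp(-24) / 1!
= 24 * 3.7751e-11 / 1
= 9.0603e-10

9.0603e-10


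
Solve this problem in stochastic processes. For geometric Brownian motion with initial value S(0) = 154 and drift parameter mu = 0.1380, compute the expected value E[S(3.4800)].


E[S(t)] = S(0) * exp(mu * t)
= 154 * exp(0.1380 * 3.4800)
= 154 * 1.6165
= 248.9352

248.9352


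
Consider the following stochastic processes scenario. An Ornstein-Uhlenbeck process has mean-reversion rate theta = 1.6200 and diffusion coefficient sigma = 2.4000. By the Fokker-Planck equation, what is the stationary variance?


Stationary variance = sigma^2 / (2*theta)
= 2.4000^2 / (2*1.6200)
= 5.7600 / 3.2400
= 1.7778

1.7778


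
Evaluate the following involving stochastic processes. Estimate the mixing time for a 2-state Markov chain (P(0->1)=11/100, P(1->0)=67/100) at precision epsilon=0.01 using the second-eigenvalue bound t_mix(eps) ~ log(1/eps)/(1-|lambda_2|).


lambda_2 = |1 - p01 - p10| = |1 - 0.1100 - 0.6700| = 0.2200
t_mix ~ log(1/eps)/(1 - |lambda_2|)
= log(100)/(1 - 0.2200) = 4.6052/0.7800
= 5.9041

5.9041


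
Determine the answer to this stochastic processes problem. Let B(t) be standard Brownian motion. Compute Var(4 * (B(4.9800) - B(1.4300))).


Var(alpha*(B(t)-B(s))) = alpha^2 * (t-s)
= 4^2 * (4.9800 - 1.4300)
= 16 * 3.5500
= 56.8000

56.8000


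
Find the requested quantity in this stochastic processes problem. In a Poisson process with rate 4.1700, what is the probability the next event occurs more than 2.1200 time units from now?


P(X > t) = exp(-lambda * t)
= exp(-4.1700 * 2.1200)
= exp(-8.8404) = 1.4476e-04

1.4476e-04


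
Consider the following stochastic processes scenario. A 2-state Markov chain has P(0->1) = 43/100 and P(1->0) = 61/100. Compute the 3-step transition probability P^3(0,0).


Computing P^3 by matrix multiplication.
P = [[0.5700, 0.4300], [0.6100, 0.3900]]
After raising P to the power 3:
P^3(0,0) = 0.5865

0.5865


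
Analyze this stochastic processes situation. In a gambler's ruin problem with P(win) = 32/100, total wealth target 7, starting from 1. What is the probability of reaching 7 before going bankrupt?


Gambler's ruin formula:
r = q/p = 0.6800/0.3200 = 2.1250
P(win) = (1 - r^i)/(1 - r^N)
= (1 - 2.1250^1)/(1 - 2.1250^7)
= 0.0058

0.0058


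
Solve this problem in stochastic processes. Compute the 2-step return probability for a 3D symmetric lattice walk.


P(return in 2 steps) = P(reverse first step) = 1/(2d)
= 1/6
= 0.1667

0.1667


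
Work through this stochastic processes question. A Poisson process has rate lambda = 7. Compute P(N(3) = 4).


P(N(t)=k) = (lambda*t)^k * exp(-lambda*t) / k!
lambda*t = 21
= 21^4 * exp(-21) / 4!
= 194481 * 7.5826e-10 / 24
= 6.1444e-06

6.1444e-06


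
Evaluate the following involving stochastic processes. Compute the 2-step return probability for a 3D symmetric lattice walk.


P(return in 2 steps) = P(reverse first step) = 1/(2d)
= 1/6
= 0.1667

0.1667


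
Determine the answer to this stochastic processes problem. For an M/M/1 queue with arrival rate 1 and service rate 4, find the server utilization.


rho = lambda/mu
= 1/4
= 0.2500

0.2500


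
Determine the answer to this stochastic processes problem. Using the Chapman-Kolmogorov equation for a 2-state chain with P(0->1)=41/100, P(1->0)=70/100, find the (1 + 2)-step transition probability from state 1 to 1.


P^3 = P^1 * P^2
Computing via matrix multiplication of the transition matrix.
Entry (1,1) of P^3 = 0.3685

0.3685


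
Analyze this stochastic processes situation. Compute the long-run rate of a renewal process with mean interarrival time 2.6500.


Long-run renewal rate = 1/E(X)
= 1/2.6500
= 0.3774

0.3774


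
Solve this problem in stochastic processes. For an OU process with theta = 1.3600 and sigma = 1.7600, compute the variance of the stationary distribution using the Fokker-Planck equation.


Stationary variance = sigma^2 / (2*theta)
= 1.7600^2 / (2*1.3600)
= 3.0976 / 2.7200
= 1.1388

1.1388


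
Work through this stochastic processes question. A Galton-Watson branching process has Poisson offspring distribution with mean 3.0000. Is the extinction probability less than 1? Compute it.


Since mu = 3.0000 > 1, extinction prob q < 1.
Solve s = exp(mu*(s-1)) iteratively.
q = 0.0595

0.0595


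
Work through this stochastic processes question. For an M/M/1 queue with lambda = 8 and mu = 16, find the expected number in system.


rho = 8/16 = 0.5000
L = rho/(1-rho)
= 0.5000/0.5000
= 1.0000

1.0000


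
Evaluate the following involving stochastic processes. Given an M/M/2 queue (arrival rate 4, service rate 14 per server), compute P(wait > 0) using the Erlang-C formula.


a = lambda/mu = 0.2857
rho = a/c = 0.1429
Erlang-C formula applied:
C(c,a) = 0.0357

0.0357


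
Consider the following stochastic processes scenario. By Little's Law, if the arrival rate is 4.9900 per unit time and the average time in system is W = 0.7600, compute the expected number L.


Little's Law: L = lambda * W
= 4.9900 * 0.7600
= 3.7924

3.7924


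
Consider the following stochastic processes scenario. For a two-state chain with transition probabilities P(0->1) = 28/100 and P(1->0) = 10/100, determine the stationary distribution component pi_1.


Stationary distribution: pi_0 = p10/(p01+p10), pi_1 = p01/(p01+p10)
p01 = 0.2800, p10 = 0.1000
pi_1 = 0.7368

0.7368


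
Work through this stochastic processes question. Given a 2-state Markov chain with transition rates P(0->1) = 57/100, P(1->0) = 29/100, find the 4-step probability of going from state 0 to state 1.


Computing P^4 by matrix multiplication.
P = [[0.4300, 0.5700], [0.2900, 0.7100]]
After raising P to the power 4:
P^4(0,1) = 0.6625

0.6625


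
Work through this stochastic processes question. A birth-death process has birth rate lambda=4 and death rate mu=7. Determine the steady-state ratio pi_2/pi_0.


For birth-death process, pi_n/pi_0 = (lambda/mu)^n
= (4/7)^2
= 0.3265

0.3265


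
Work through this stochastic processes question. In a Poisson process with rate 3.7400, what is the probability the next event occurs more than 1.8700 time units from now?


P(X > t) = exp(-lambda * t)
= exp(-3.7400 * 1.8700)
= exp(-6.9938) = 9.1755e-04

9.1755e-04


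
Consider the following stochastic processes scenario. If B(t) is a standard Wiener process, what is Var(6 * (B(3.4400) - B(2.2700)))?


Var(alpha*(B(t)-B(s))) = alpha^2 * (t-s)
= 6^2 * (3.4400 - 2.2700)
= 36 * 1.1700
= 42.1200

42.1200


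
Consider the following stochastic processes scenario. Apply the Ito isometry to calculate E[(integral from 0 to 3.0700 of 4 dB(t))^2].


By Ito isometry: E[(int f dB)^2] = int f^2 dt
= 4^2 * 3.0700
= 16 * 3.0700 = 49.1200

49.1200


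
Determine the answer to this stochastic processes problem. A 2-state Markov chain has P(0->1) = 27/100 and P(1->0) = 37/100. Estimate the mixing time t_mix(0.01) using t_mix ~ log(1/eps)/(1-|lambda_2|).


lambda_2 = |1 - p01 - p10| = |1 - 0.2700 - 0.3700| = 0.3600
t_mix ~ log(1/eps)/(1 - |lambda_2|)
= log(100)/(1 - 0.3600) = 4.6052/0.6400
= 7.1956

7.1956


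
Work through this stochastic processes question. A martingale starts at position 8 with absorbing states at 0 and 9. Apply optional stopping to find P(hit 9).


By optional stopping theorem: E(M at tau) = M(0) = 8
P(hit 9)*9 + P(hit 0)*0 = 8
P(hit 9) = (8 - 0)/(9 - 0) = 8/9 = 0.8889

0.8889
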